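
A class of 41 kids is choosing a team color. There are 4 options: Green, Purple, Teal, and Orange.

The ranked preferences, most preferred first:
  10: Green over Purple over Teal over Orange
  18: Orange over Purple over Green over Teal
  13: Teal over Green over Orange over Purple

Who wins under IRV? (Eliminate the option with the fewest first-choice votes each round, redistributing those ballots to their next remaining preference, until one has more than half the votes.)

Teal

Round 1: Green 10, Purple 0, Teal 13, Orange 18. Purple eliminated.
Round 2: Green 10, Teal 13, Orange 18. Green eliminated.
Round 3: Teal 23, Orange 18. Teal has a majority (≥21).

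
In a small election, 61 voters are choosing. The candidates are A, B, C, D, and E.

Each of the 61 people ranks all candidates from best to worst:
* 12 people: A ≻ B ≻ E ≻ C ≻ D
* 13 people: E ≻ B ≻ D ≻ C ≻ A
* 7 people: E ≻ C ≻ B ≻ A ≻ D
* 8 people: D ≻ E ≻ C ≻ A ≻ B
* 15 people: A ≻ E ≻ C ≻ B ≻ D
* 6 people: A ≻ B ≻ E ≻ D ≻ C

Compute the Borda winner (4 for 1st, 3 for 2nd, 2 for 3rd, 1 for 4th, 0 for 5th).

A: 12×4 + 13×0 + 7×1 + 8×1 + 15×4 + 6×4 = 147
B: 12×3 + 13×3 + 7×2 + 8×0 + 15×1 + 6×3 = 122
C: 12×1 + 13×1 + 7×3 + 8×2 + 15×2 + 6×0 = 92
D: 12×0 + 13×2 + 7×0 + 8×4 + 15×0 + 6×1 = 64
E: 12×2 + 13×4 + 7×4 + 8×3 + 15×3 + 6×2 = 185

E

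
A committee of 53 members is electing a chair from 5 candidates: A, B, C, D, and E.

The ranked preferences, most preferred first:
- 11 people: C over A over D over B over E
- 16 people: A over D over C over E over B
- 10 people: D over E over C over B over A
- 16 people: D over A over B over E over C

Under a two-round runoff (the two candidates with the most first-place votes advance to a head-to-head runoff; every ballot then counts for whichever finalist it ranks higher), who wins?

Round 1 first-place votes: A 16, B 0, C 11, D 26, E 0. D and A advance.
Runoff: D is ranked above A on 26 ballots, A above D on 27.

A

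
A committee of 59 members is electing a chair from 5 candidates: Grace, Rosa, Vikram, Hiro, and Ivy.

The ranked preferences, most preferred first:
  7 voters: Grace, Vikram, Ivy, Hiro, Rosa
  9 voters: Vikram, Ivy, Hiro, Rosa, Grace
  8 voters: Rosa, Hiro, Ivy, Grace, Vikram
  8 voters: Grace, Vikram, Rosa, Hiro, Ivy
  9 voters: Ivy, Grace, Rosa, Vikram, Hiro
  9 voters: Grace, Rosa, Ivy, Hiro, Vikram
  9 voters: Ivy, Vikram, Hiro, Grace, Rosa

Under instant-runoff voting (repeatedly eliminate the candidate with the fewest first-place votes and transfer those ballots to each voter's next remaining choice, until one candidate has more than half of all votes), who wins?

Round 1: Grace 24, Rosa 8, Vikram 9, Hiro 0, Ivy 18. Hiro eliminated.
Round 2: Grace 24, Rosa 8, Vikram 9, Ivy 18. Rosa eliminated.
Round 3: Grace 24, Vikram 9, Ivy 26. Vikram eliminated.
Round 4: Grace 24, Ivy 35. Ivy has a majority (≥30).

Ivy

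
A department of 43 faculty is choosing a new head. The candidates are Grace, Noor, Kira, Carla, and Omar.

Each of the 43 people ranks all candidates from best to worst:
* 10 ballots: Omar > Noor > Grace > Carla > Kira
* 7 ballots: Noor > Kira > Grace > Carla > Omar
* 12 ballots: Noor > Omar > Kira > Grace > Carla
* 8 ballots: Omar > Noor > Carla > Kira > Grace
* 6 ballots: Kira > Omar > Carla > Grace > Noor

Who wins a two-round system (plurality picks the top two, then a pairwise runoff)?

Omar

Round 1 first-place votes: Grace 0, Noor 19, Kira 6, Carla 0, Omar 18. Noor and Omar advance.
Runoff: Noor is ranked above Omar on 19 ballots, Omar above Noor on 24.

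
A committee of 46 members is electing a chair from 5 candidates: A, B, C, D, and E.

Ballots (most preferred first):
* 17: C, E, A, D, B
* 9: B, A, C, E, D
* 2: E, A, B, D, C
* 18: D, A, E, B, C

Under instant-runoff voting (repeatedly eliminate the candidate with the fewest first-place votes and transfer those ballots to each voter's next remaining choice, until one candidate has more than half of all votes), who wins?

Round 1: A 0, B 9, C 17, D 18, E 2. A eliminated.
Round 2: B 9, C 17, D 18, E 2. E eliminated.
Round 3: B 11, C 17, D 18. B eliminated.
Round 4: C 26, D 20. C has a majority (≥24).

C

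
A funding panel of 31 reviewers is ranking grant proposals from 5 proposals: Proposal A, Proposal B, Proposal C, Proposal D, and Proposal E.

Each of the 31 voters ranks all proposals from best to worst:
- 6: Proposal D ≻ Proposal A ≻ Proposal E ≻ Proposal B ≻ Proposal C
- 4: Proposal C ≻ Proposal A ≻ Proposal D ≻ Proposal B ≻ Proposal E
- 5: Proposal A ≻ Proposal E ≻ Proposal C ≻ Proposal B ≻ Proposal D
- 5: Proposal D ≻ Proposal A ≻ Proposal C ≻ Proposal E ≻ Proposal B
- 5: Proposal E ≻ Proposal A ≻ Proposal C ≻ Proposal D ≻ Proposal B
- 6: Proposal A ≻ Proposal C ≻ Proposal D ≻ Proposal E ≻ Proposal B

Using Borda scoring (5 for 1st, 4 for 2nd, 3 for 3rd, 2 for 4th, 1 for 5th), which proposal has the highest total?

Proposal A: 6×4 + 4×4 + 5×5 + 5×4 + 5×4 + 6×5 = 135
Proposal B: 6×2 + 4×2 + 5×2 + 5×1 + 5×1 + 6×1 = 46
Proposal C: 6×1 + 4×5 + 5×3 + 5×3 + 5×3 + 6×4 = 95
Proposal D: 6×5 + 4×3 + 5×1 + 5×5 + 5×2 + 6×3 = 100
Proposal E: 6×3 + 4×1 + 5×4 + 5×2 + 5×5 + 6×2 = 89

Proposal A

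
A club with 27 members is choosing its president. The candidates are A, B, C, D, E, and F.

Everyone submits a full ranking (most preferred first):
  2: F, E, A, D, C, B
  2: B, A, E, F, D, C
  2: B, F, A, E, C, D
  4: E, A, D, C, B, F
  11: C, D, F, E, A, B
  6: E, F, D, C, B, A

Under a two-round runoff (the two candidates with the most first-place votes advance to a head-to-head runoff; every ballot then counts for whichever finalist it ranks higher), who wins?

Round 1 first-place votes: A 0, B 4, C 11, D 0, E 10, F 2. C and E advance.
Runoff: C is ranked above E on 11 ballots, E above C on 16.

E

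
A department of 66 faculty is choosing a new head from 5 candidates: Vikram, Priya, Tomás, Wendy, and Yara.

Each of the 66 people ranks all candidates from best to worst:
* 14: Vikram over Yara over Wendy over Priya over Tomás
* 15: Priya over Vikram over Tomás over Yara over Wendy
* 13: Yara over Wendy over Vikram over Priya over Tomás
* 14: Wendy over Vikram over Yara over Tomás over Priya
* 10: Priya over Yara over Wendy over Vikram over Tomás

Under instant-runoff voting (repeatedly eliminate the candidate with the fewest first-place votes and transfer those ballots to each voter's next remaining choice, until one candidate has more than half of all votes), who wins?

Wendy

Round 1: Vikram 14, Priya 25, Tomás 0, Wendy 14, Yara 13. Tomás eliminated.
Round 2: Vikram 14, Priya 25, Wendy 14, Yara 13. Yara eliminated.
Round 3: Vikram 14, Priya 25, Wendy 27. Vikram eliminated.
Round 4: Priya 25, Wendy 41. Wendy has a majority (≥34).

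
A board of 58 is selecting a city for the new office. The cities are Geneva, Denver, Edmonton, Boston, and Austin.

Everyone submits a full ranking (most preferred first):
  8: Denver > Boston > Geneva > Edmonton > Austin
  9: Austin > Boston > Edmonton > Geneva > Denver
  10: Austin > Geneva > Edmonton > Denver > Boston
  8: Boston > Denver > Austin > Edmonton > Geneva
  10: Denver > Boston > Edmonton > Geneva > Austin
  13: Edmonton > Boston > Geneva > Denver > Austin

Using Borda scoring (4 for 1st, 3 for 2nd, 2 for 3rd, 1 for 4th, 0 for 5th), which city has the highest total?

Geneva: 8×2 + 9×1 + 10×3 + 8×0 + 10×1 + 13×2 = 91
Denver: 8×4 + 9×0 + 10×1 + 8×3 + 10×4 + 13×1 = 119
Edmonton: 8×1 + 9×2 + 10×2 + 8×1 + 10×2 + 13×4 = 126
Boston: 8×3 + 9×3 + 10×0 + 8×4 + 10×3 + 13×3 = 152
Austin: 8×0 + 9×4 + 10×4 + 8×2 + 10×0 + 13×0 = 92

Boston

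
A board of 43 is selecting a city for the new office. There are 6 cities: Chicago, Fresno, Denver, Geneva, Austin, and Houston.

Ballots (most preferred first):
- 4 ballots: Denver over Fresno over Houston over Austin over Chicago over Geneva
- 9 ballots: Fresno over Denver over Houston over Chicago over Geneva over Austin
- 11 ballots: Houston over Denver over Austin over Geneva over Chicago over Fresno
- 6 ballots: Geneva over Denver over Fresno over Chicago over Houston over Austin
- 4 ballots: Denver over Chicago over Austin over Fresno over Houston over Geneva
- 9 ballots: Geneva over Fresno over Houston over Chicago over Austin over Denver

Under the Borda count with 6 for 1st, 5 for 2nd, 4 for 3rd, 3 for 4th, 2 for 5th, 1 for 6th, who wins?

Chicago: 4×2 + 9×3 + 11×2 + 6×3 + 4×5 + 9×3 = 122
Fresno: 4×5 + 9×6 + 11×1 + 6×4 + 4×3 + 9×5 = 166
Denver: 4×6 + 9×5 + 11×5 + 6×5 + 4×6 + 9×1 = 187
Geneva: 4×1 + 9×2 + 11×3 + 6×6 + 4×1 + 9×6 = 149
Austin: 4×3 + 9×1 + 11×4 + 6×1 + 4×4 + 9×2 = 105
Houston: 4×4 + 9×4 + 11×6 + 6×2 + 4×2 + 9×4 = 174

Denver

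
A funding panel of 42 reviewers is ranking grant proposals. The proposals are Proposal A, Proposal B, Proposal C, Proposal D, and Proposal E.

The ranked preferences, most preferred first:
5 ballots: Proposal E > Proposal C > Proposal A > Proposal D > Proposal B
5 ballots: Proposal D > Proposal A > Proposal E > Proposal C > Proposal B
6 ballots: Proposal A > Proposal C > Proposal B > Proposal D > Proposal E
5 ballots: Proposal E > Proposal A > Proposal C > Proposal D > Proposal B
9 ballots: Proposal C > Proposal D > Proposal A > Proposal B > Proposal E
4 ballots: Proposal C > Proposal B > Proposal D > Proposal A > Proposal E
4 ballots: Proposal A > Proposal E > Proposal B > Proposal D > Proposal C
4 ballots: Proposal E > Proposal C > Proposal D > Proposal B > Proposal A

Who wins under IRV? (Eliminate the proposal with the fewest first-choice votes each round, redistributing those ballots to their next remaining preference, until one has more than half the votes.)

Proposal A

Round 1: Proposal A 10, Proposal B 0, Proposal C 13, Proposal D 5, Proposal E 14. Proposal B eliminated.
Round 2: Proposal A 10, Proposal C 13, Proposal D 5, Proposal E 14. Proposal D eliminated.
Round 3: Proposal A 15, Proposal C 13, Proposal E 14. Proposal C eliminated.
Round 4: Proposal A 28, Proposal E 14. Proposal A has a majority (≥22).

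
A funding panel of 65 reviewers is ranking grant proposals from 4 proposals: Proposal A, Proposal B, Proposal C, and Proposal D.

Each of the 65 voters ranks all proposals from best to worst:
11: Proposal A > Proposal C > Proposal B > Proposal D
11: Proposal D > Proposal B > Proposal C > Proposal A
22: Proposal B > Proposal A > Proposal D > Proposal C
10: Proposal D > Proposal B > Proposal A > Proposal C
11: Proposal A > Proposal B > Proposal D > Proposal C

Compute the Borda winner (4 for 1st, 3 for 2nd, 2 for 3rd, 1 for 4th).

Proposal B

Proposal A: 11×4 + 11×1 + 22×3 + 10×2 + 11×4 = 185
Proposal B: 11×2 + 11×3 + 22×4 + 10×3 + 11×3 = 206
Proposal C: 11×3 + 11×2 + 22×1 + 10×1 + 11×1 = 98
Proposal D: 11×1 + 11×4 + 22×2 + 10×4 + 11×2 = 161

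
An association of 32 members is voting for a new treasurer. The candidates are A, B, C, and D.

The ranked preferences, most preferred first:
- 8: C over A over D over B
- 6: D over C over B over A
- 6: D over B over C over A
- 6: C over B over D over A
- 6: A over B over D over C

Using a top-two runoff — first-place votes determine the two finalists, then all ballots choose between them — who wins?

Round 1 first-place votes: A 6, B 0, C 14, D 12. C and D advance.
Runoff: C is ranked above D on 14 ballots, D above C on 18.

D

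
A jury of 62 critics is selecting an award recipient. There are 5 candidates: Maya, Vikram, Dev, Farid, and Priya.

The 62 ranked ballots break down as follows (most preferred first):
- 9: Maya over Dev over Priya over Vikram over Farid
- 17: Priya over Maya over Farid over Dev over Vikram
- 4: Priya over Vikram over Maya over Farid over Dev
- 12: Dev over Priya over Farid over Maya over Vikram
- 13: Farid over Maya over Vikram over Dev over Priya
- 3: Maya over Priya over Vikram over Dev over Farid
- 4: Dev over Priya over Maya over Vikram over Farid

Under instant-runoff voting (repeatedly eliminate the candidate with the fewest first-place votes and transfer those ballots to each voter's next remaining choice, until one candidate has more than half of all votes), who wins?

Dev

Round 1: Maya 12, Vikram 0, Dev 16, Farid 13, Priya 21. Vikram eliminated.
Round 2: Maya 12, Dev 16, Farid 13, Priya 21. Maya eliminated.
Round 3: Dev 25, Farid 13, Priya 24. Farid eliminated.
Round 4: Dev 38, Priya 24. Dev has a majority (≥32).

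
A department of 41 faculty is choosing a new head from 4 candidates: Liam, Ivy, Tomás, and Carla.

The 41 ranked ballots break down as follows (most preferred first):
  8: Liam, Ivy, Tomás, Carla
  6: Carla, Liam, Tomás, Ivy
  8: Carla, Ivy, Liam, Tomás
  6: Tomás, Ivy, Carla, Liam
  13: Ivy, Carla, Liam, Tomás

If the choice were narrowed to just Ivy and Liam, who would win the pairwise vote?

Ivy is ranked above Liam on 27 ballots; Liam above Ivy on 14.

Ivy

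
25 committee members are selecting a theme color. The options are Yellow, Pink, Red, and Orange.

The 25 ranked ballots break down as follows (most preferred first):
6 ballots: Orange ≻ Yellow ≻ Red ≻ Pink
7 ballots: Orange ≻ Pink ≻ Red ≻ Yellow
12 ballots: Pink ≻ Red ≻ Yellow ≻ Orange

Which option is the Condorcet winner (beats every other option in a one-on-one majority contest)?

Orange

Orange vs Yellow: 13–12
Orange vs Pink: 13–12
Orange vs Red: 13–12
Orange beats every other option.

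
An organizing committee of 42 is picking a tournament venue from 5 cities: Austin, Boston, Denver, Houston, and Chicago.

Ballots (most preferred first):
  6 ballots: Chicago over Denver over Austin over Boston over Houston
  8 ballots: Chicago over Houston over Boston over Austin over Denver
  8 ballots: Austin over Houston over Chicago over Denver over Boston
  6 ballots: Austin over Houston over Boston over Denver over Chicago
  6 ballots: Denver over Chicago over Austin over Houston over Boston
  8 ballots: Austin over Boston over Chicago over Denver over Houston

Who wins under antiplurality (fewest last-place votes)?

Last-place votes: Austin 0, Boston 14, Denver 8, Houston 14, Chicago 6.

Austin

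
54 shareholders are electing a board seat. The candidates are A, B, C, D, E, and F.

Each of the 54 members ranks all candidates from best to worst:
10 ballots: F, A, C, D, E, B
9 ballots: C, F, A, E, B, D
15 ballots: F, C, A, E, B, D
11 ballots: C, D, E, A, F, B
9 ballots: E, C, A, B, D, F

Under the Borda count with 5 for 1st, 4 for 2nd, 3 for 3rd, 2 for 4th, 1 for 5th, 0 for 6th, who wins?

C

A: 10×4 + 9×3 + 15×3 + 11×2 + 9×3 = 161
B: 10×0 + 9×1 + 15×1 + 11×0 + 9×2 = 42
C: 10×3 + 9×5 + 15×4 + 11×5 + 9×4 = 226
D: 10×2 + 9×0 + 15×0 + 11×4 + 9×1 = 73
E: 10×1 + 9×2 + 15×2 + 11×3 + 9×5 = 136
F: 10×5 + 9×4 + 15×5 + 11×1 + 9×0 = 172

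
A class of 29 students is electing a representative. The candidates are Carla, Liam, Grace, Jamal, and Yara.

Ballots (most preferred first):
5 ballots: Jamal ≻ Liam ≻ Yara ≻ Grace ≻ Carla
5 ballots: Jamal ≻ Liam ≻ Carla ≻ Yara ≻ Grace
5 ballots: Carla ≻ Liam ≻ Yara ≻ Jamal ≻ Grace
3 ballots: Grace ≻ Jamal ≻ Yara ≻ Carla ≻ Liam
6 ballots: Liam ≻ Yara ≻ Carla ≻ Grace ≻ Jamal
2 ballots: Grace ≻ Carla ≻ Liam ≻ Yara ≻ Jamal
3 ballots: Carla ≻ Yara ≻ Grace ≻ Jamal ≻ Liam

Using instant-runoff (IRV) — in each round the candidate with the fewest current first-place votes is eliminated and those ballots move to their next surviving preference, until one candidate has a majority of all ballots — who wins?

Round 1: Carla 8, Liam 6, Grace 5, Jamal 10, Yara 0. Yara eliminated.
Round 2: Carla 8, Liam 6, Grace 5, Jamal 10. Grace eliminated.
Round 3: Carla 10, Liam 6, Jamal 13. Liam eliminated.
Round 4: Carla 16, Jamal 13. Carla has a majority (≥15).

Carla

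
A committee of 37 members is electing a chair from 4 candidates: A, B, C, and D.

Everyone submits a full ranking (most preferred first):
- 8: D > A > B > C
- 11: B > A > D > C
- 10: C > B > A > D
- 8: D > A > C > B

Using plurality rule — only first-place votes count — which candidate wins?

First-place votes: A 0, B 11, C 10, D 16.

D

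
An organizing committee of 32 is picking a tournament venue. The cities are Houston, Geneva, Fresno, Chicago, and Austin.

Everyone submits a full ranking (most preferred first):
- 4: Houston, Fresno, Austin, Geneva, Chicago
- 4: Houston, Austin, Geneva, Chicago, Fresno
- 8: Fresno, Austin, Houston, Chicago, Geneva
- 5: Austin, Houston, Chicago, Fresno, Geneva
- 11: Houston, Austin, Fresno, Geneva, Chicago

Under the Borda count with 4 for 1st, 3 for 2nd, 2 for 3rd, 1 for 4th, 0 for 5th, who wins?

Houston

Houston: 4×4 + 4×4 + 8×2 + 5×3 + 11×4 = 107
Geneva: 4×1 + 4×2 + 8×0 + 5×0 + 11×1 = 23
Fresno: 4×3 + 4×0 + 8×4 + 5×1 + 11×2 = 71
Chicago: 4×0 + 4×1 + 8×1 + 5×2 + 11×0 = 22
Austin: 4×2 + 4×3 + 8×3 + 5×4 + 11×3 = 97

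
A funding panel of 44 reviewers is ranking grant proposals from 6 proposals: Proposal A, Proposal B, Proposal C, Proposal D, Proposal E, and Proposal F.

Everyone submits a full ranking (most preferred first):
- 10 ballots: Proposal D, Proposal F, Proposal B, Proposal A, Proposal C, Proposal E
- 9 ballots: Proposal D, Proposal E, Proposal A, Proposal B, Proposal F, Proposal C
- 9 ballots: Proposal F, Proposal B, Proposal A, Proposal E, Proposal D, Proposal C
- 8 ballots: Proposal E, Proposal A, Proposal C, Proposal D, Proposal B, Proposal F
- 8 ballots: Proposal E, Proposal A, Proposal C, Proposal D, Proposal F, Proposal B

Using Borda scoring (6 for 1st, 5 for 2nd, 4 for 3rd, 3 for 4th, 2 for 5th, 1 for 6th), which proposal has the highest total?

Proposal A: 10×3 + 9×4 + 9×4 + 8×5 + 8×5 = 182
Proposal B: 10×4 + 9×3 + 9×5 + 8×2 + 8×1 = 136
Proposal C: 10×2 + 9×1 + 9×1 + 8×4 + 8×4 = 102
Proposal D: 10×6 + 9×6 + 9×2 + 8×3 + 8×3 = 180
Proposal E: 10×1 + 9×5 + 9×3 + 8×6 + 8×6 = 178
Proposal F: 10×5 + 9×2 + 9×6 + 8×1 + 8×2 = 146

Proposal A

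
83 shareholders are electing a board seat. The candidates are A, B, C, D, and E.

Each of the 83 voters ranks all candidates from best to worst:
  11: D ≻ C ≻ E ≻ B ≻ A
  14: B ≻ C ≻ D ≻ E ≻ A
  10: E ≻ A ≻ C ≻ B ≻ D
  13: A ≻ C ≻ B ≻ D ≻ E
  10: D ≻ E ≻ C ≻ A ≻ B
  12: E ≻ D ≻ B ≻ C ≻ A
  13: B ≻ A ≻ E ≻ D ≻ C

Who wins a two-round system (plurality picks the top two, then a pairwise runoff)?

Round 1 first-place votes: A 13, B 27, C 0, D 21, E 22. B and E advance.
Runoff: B is ranked above E on 40 ballots, E above B on 43.

E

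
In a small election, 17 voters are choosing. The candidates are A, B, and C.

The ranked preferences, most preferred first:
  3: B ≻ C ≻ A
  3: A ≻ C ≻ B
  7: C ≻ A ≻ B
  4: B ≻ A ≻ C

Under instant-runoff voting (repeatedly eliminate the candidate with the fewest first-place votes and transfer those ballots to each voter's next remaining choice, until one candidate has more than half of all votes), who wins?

C

Round 1: A 3, B 7, C 7. A eliminated.
Round 2: B 7, C 10. C has a majority (≥9).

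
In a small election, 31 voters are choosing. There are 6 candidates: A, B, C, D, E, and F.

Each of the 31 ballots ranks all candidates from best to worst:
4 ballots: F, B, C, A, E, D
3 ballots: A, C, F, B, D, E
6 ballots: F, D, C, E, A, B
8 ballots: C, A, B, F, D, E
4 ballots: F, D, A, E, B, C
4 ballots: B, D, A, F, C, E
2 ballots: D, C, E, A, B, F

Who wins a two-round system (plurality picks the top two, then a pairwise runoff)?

F

Round 1 first-place votes: A 3, B 4, C 8, D 2, E 0, F 14. F and C advance.
Runoff: F is ranked above C on 18 ballots, C above F on 13.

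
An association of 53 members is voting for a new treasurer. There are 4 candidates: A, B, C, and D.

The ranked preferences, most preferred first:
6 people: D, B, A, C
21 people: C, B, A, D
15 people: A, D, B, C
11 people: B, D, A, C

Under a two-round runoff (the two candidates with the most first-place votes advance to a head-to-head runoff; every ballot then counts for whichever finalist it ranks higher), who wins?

Round 1 first-place votes: A 15, B 11, C 21, D 6. C and A advance.
Runoff: C is ranked above A on 21 ballots, A above C on 32.

A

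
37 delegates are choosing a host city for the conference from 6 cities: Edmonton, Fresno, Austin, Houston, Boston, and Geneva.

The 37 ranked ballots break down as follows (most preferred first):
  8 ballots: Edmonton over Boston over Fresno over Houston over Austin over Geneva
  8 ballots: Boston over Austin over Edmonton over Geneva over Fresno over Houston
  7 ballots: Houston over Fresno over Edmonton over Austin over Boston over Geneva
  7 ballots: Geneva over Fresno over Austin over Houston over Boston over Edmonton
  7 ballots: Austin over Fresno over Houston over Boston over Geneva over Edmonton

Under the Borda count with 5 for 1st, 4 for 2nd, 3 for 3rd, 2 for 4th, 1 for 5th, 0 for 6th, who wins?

Fresno

Edmonton: 8×5 + 8×3 + 7×3 + 7×0 + 7×0 = 85
Fresno: 8×3 + 8×1 + 7×4 + 7×4 + 7×4 = 116
Austin: 8×1 + 8×4 + 7×2 + 7×3 + 7×5 = 110
Houston: 8×2 + 8×0 + 7×5 + 7×2 + 7×3 = 86
Boston: 8×4 + 8×5 + 7×1 + 7×1 + 7×2 = 100
Geneva: 8×0 + 8×2 + 7×0 + 7×5 + 7×1 = 58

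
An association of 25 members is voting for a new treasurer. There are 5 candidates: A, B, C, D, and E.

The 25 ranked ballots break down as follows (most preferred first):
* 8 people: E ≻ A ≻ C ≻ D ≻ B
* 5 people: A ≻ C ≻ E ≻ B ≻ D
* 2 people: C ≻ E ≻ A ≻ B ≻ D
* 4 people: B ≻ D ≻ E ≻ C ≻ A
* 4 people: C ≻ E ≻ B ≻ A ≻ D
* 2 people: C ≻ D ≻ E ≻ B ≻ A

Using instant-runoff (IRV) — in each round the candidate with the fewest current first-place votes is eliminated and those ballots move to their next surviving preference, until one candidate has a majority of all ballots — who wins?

C

Round 1: A 5, B 4, C 8, D 0, E 8. D eliminated.
Round 2: A 5, B 4, C 8, E 8. B eliminated.
Round 3: A 5, C 8, E 12. A eliminated.
Round 4: C 13, E 12. C has a majority (≥13).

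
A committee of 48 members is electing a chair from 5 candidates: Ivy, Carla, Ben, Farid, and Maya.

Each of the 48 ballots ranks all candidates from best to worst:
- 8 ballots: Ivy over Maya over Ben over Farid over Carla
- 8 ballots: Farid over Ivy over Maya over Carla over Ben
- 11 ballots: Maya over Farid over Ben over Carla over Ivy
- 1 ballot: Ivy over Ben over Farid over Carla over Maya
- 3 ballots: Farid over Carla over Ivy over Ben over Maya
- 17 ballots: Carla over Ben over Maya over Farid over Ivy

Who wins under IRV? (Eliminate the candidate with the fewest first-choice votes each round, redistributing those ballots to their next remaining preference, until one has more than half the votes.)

Round 1: Ivy 9, Carla 17, Ben 0, Farid 11, Maya 11. Ben eliminated.
Round 2: Ivy 9, Carla 17, Farid 11, Maya 11. Ivy eliminated.
Round 3: Carla 17, Farid 12, Maya 19. Farid eliminated.
Round 4: Carla 21, Maya 27. Maya has a majority (≥25).

Maya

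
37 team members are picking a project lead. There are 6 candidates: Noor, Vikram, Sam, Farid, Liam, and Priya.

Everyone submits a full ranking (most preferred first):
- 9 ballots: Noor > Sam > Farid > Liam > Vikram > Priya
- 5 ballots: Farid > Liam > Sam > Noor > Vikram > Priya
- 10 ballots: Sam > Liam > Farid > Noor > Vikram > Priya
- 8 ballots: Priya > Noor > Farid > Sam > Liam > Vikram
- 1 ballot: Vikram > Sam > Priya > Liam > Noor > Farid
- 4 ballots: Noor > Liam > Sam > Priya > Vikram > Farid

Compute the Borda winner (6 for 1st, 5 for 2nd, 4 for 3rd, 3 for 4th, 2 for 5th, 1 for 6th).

Noor: 9×6 + 5×3 + 10×3 + 8×5 + 1×2 + 4×6 = 165
Vikram: 9×2 + 5×2 + 10×2 + 8×1 + 1×6 + 4×2 = 70
Sam: 9×5 + 5×4 + 10×6 + 8×3 + 1×5 + 4×4 = 170
Farid: 9×4 + 5×6 + 10×4 + 8×4 + 1×1 + 4×1 = 143
Liam: 9×3 + 5×5 + 10×5 + 8×2 + 1×3 + 4×5 = 141
Priya: 9×1 + 5×1 + 10×1 + 8×6 + 1×4 + 4×3 = 88

Sam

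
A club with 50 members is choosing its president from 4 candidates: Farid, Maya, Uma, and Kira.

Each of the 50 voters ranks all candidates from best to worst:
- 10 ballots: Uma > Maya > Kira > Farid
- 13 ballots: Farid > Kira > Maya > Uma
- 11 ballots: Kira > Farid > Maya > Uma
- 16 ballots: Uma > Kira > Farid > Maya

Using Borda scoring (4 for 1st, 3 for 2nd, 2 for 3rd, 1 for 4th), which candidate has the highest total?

Kira

Farid: 10×1 + 13×4 + 11×3 + 16×2 = 127
Maya: 10×3 + 13×2 + 11×2 + 16×1 = 94
Uma: 10×4 + 13×1 + 11×1 + 16×4 = 128
Kira: 10×2 + 13×3 + 11×4 + 16×3 = 151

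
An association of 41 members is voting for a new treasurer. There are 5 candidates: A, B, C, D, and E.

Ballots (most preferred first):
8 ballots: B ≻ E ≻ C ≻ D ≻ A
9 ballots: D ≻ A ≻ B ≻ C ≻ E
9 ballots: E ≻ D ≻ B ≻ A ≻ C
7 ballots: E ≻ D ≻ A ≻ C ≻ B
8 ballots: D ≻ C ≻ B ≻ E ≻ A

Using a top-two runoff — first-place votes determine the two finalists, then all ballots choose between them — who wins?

Round 1 first-place votes: A 0, B 8, C 0, D 17, E 16. D and E advance.
Runoff: D is ranked above E on 17 ballots, E above D on 24.

E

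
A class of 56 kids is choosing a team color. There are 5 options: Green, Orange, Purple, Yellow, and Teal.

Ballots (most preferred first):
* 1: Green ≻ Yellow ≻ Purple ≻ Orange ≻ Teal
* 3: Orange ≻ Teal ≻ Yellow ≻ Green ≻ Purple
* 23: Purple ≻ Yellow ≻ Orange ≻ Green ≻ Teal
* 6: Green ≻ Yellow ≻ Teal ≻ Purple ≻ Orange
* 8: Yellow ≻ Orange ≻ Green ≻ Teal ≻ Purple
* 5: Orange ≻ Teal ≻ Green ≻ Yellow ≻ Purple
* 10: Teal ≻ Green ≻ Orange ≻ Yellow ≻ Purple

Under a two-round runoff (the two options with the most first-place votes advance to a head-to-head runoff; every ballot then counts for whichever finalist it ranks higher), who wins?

Round 1 first-place votes: Green 7, Orange 8, Purple 23, Yellow 8, Teal 10. Purple and Teal advance.
Runoff: Purple is ranked above Teal on 24 ballots, Teal above Purple on 32.

Teal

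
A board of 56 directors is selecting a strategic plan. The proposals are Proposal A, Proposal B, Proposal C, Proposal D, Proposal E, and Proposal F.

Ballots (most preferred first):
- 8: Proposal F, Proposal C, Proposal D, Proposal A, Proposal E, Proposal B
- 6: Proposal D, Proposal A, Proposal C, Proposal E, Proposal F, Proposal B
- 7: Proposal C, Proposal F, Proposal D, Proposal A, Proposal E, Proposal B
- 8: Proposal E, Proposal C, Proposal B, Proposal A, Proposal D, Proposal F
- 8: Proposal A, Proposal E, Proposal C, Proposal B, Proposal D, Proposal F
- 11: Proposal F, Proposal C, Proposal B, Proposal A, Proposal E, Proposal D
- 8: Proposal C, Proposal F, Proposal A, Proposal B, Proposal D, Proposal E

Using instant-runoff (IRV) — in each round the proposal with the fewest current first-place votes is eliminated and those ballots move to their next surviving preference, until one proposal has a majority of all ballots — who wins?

Proposal C

Round 1: Proposal A 8, Proposal B 0, Proposal C 15, Proposal D 6, Proposal E 8, Proposal F 19. Proposal B eliminated.
Round 2: Proposal A 8, Proposal C 15, Proposal D 6, Proposal E 8, Proposal F 19. Proposal D eliminated.
Round 3: Proposal A 14, Proposal C 15, Proposal E 8, Proposal F 19. Proposal E eliminated.
Round 4: Proposal A 14, Proposal C 23, Proposal F 19. Proposal A eliminated.
Round 5: Proposal C 37, Proposal F 19. Proposal C has a majority (≥29).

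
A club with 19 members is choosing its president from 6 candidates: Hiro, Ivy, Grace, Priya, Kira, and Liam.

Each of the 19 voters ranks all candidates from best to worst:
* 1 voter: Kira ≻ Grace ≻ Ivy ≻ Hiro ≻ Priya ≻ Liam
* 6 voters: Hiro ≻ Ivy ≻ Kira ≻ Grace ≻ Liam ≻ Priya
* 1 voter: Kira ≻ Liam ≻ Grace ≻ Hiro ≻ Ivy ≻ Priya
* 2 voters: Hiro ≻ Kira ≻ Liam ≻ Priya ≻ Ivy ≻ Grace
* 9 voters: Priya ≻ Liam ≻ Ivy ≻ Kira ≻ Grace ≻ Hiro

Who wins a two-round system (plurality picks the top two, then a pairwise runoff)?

Round 1 first-place votes: Hiro 8, Ivy 0, Grace 0, Priya 9, Kira 2, Liam 0. Priya and Hiro advance.
Runoff: Priya is ranked above Hiro on 9 ballots, Hiro above Priya on 10.

Hiro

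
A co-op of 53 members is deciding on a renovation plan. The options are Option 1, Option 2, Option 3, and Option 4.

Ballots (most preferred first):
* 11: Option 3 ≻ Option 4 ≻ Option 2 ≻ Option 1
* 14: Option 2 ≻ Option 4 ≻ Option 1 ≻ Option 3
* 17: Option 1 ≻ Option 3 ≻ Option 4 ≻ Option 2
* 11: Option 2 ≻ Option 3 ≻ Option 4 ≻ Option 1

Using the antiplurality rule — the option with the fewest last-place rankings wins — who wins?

Last-place votes: Option 1 22, Option 2 17, Option 3 14, Option 4 0.

Option 4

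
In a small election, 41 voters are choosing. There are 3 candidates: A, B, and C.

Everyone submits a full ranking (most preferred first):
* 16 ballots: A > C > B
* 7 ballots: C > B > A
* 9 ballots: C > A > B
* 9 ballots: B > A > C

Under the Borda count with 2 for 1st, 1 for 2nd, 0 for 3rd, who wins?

A

A: 16×2 + 7×0 + 9×1 + 9×1 = 50
B: 16×0 + 7×1 + 9×0 + 9×2 = 25
C: 16×1 + 7×2 + 9×2 + 9×0 = 48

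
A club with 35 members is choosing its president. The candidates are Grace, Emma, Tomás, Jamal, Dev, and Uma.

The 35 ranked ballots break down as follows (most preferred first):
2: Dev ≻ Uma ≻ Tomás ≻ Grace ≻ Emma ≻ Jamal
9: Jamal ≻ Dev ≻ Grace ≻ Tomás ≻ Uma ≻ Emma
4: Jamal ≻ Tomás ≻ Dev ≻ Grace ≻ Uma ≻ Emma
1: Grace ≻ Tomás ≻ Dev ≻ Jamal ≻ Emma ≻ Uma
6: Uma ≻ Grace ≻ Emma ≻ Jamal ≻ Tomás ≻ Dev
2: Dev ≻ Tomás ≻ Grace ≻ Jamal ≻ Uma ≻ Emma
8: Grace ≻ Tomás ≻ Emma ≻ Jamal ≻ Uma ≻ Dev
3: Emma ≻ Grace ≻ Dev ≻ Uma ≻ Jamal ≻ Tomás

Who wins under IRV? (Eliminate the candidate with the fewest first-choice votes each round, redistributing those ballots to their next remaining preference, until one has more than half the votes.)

Grace

Round 1: Grace 9, Emma 3, Tomás 0, Jamal 13, Dev 4, Uma 6. Tomás eliminated.
Round 2: Grace 9, Emma 3, Jamal 13, Dev 4, Uma 6. Emma eliminated.
Round 3: Grace 12, Jamal 13, Dev 4, Uma 6. Dev eliminated.
Round 4: Grace 14, Jamal 13, Uma 8. Uma eliminated.
Round 5: Grace 22, Jamal 13. Grace has a majority (≥18).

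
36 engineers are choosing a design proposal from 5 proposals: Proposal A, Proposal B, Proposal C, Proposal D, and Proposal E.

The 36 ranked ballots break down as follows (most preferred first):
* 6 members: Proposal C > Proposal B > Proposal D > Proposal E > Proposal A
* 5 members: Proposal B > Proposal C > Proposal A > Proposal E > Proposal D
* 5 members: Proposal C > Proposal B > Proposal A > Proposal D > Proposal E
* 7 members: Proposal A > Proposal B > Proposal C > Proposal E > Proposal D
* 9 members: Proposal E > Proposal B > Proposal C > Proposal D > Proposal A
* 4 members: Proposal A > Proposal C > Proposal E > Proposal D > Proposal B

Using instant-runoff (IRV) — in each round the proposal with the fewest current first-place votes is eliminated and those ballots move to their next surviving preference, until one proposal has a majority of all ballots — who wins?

Proposal C

Round 1: Proposal A 11, Proposal B 5, Proposal C 11, Proposal D 0, Proposal E 9. Proposal D eliminated.
Round 2: Proposal A 11, Proposal B 5, Proposal C 11, Proposal E 9. Proposal B eliminated.
Round 3: Proposal A 11, Proposal C 16, Proposal E 9. Proposal E eliminated.
Round 4: Proposal A 11, Proposal C 25. Proposal C has a majority (≥19).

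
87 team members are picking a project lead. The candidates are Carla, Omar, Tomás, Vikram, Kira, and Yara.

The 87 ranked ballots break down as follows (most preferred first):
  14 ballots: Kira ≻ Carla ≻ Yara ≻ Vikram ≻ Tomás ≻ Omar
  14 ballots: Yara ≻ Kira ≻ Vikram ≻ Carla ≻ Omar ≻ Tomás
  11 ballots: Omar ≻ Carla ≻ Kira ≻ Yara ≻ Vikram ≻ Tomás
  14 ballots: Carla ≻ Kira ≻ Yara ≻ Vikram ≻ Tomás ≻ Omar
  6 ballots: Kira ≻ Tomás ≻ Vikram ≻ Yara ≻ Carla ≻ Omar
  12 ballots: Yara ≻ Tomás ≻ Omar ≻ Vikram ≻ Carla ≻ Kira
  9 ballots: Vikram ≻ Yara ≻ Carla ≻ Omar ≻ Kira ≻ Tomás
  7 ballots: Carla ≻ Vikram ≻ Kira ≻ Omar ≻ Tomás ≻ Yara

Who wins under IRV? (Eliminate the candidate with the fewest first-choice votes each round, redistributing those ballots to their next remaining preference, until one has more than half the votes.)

Round 1: Carla 21, Omar 11, Tomás 0, Vikram 9, Kira 20, Yara 26. Tomás eliminated.
Round 2: Carla 21, Omar 11, Vikram 9, Kira 20, Yara 26. Vikram eliminated.
Round 3: Carla 21, Omar 11, Kira 20, Yara 35. Omar eliminated.
Round 4: Carla 32, Kira 20, Yara 35. Kira eliminated.
Round 5: Carla 46, Yara 41. Carla has a majority (≥44).

Carla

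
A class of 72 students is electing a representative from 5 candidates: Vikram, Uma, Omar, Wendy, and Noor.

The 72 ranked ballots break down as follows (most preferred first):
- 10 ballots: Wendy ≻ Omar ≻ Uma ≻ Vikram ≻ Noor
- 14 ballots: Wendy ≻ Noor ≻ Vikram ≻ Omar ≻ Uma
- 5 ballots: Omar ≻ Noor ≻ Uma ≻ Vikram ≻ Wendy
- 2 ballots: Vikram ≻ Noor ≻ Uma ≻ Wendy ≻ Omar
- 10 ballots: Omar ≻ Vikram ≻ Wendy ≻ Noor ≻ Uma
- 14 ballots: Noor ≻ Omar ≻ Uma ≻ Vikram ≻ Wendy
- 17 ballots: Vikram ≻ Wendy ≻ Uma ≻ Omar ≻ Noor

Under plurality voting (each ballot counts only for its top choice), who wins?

Wendy

First-place votes: Vikram 19, Uma 0, Omar 15, Wendy 24, Noor 14.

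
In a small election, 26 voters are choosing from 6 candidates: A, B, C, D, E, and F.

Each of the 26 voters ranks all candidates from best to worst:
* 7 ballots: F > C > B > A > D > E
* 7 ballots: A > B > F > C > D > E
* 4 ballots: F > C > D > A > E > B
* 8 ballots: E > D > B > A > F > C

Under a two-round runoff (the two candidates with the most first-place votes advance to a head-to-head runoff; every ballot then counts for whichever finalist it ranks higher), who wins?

F

Round 1 first-place votes: A 7, B 0, C 0, D 0, E 8, F 11. F and E advance.
Runoff: F is ranked above E on 18 ballots, E above F on 8.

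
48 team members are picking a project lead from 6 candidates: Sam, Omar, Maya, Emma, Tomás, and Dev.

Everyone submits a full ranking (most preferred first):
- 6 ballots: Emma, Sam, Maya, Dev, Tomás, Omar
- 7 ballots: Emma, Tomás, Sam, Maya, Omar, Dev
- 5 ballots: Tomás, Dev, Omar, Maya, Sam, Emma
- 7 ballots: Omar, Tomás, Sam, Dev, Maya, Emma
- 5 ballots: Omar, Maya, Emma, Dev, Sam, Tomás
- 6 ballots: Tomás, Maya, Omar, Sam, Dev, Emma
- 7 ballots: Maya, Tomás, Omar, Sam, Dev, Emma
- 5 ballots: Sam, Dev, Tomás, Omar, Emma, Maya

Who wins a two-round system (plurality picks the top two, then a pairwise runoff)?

Round 1 first-place votes: Sam 5, Omar 12, Maya 7, Emma 13, Tomás 11, Dev 0. Emma and Omar advance.
Runoff: Emma is ranked above Omar on 13 ballots, Omar above Emma on 35.

Omar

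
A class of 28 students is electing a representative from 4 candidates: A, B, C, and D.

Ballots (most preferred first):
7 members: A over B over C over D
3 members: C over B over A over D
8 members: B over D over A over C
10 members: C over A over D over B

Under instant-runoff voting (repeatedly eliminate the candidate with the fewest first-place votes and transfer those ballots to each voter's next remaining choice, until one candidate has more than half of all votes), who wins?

Round 1: A 7, B 8, C 13, D 0. D eliminated.
Round 2: A 7, B 8, C 13. A eliminated.
Round 3: B 15, C 13. B has a majority (≥15).

B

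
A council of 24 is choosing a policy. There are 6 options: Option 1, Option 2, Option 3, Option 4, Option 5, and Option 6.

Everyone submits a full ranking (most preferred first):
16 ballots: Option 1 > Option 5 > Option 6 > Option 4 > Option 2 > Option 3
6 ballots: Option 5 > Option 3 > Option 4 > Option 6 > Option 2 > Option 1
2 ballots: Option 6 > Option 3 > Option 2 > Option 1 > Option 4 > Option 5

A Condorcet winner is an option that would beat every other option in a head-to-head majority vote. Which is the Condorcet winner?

Option 1 vs Option 2: 16–8
Option 1 vs Option 3: 16–8
Option 1 vs Option 4: 18–6
Option 1 vs Option 5: 18–6
Option 1 vs Option 6: 16–8
Option 1 beats every other option.

Option 1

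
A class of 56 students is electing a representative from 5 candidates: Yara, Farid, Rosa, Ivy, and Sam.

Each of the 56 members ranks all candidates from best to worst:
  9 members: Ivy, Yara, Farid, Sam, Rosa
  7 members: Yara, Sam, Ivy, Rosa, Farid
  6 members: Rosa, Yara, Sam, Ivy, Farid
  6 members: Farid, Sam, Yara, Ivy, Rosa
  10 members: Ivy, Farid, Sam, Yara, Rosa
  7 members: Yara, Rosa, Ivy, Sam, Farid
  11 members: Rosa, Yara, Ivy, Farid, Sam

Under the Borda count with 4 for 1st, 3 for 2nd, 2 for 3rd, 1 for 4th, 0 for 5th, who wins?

Yara

Yara: 9×3 + 7×4 + 6×3 + 6×2 + 10×1 + 7×4 + 11×3 = 156
Farid: 9×2 + 7×0 + 6×0 + 6×4 + 10×3 + 7×0 + 11×1 = 83
Rosa: 9×0 + 7×1 + 6×4 + 6×0 + 10×0 + 7×3 + 11×4 = 96
Ivy: 9×4 + 7×2 + 6×1 + 6×1 + 10×4 + 7×2 + 11×2 = 138
Sam: 9×1 + 7×3 + 6×2 + 6×3 + 10×2 + 7×1 + 11×0 = 87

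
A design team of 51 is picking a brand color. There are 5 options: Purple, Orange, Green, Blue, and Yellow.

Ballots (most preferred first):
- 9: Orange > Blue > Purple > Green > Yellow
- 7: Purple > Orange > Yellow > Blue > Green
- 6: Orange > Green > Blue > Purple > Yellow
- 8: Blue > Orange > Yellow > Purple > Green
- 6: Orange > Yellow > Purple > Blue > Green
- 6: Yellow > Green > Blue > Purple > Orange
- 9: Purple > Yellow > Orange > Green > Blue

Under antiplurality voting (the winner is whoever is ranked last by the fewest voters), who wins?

Purple

Last-place votes: Purple 0, Orange 6, Green 21, Blue 9, Yellow 15.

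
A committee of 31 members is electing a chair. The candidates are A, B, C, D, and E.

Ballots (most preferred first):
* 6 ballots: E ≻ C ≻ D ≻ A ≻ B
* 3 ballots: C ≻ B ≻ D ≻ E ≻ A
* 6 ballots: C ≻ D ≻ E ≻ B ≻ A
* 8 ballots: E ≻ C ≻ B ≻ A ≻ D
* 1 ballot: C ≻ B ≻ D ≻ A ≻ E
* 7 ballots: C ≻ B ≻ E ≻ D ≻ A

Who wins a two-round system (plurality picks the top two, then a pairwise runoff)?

C

Round 1 first-place votes: A 0, B 0, C 17, D 0, E 14. C and E advance.
Runoff: C is ranked above E on 17 ballots, E above C on 14.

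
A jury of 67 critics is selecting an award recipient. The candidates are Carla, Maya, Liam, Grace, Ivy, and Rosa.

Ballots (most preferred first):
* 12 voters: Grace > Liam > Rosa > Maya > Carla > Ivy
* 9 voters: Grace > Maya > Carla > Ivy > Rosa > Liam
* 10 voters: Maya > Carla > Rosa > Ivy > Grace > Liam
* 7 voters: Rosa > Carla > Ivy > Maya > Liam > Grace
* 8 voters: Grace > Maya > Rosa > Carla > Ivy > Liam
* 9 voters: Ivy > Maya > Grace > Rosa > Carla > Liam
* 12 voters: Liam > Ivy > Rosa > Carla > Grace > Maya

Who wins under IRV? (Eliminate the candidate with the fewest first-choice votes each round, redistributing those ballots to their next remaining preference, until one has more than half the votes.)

Ivy

Round 1: Carla 0, Maya 10, Liam 12, Grace 29, Ivy 9, Rosa 7. Carla eliminated.
Round 2: Maya 10, Liam 12, Grace 29, Ivy 9, Rosa 7. Rosa eliminated.
Round 3: Maya 10, Liam 12, Grace 29, Ivy 16. Maya eliminated.
Round 4: Liam 12, Grace 29, Ivy 26. Liam eliminated.
Round 5: Grace 29, Ivy 38. Ivy has a majority (≥34).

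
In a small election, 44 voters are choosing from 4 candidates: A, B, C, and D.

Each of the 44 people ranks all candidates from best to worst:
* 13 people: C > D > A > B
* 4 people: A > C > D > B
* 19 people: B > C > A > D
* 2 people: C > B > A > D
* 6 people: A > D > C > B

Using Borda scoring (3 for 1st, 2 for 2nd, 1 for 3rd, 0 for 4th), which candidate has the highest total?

C

A: 13×1 + 4×3 + 19×1 + 2×1 + 6×3 = 64
B: 13×0 + 4×0 + 19×3 + 2×2 + 6×0 = 61
C: 13×3 + 4×2 + 19×2 + 2×3 + 6×1 = 97
D: 13×2 + 4×1 + 19×0 + 2×0 + 6×2 = 42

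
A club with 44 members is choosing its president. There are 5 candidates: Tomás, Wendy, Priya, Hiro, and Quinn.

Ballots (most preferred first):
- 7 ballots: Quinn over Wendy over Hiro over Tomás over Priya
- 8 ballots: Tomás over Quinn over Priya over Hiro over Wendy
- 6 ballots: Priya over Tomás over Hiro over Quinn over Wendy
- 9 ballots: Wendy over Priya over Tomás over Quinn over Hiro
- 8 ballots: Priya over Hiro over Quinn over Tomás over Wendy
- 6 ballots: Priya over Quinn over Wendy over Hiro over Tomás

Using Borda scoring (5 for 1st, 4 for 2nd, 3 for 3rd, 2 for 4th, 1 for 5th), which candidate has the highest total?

Priya

Tomás: 7×2 + 8×5 + 6×4 + 9×3 + 8×2 + 6×1 = 127
Wendy: 7×4 + 8×1 + 6×1 + 9×5 + 8×1 + 6×3 = 113
Priya: 7×1 + 8×3 + 6×5 + 9×4 + 8×5 + 6×5 = 167
Hiro: 7×3 + 8×2 + 6×3 + 9×1 + 8×4 + 6×2 = 108
Quinn: 7×5 + 8×4 + 6×2 + 9×2 + 8×3 + 6×4 = 145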